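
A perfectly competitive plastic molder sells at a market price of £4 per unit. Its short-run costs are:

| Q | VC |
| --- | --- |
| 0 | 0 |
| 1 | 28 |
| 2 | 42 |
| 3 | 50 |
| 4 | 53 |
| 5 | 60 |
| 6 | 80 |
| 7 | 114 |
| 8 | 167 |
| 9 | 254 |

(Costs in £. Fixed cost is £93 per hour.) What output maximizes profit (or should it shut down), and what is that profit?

Profit at each row (π = 4Q − TC): Q=0: -93; Q=1: -117; Q=2: -127; Q=3: -131; Q=4: -130; Q=5: -133; Q=6: -149; Q=7: -179; Q=8: -228; Q=9: -311.
Profit is highest at Q = 0. Equivalently, the lowest AVC in the table is 60/5 ≈ £12 at Q = 5, and P = £4 falls below it — price never covers variable cost, so the firm shuts down and loses only its fixed cost.

Q = 0 (shut down); profit = -£93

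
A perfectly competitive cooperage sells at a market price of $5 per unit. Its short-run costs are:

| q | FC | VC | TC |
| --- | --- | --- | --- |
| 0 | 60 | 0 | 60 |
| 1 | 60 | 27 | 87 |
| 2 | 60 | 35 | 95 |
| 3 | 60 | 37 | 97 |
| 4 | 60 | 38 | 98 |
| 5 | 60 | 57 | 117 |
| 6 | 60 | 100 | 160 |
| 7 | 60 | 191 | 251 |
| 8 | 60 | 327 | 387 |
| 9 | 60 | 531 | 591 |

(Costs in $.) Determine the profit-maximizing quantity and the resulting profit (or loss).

Compute π = P·q − TC at each output: q=0: -60; q=1: -82; q=2: -85; q=3: -82; q=4: -78; q=5: -92; q=6: -130; q=7: -216; q=8: -347; q=9: -546.
Profit is highest at q = 0. Equivalently, the lowest AVC in the table is 38/4 ≈ $9.50 at q = 4, and P = $5 falls below it — price never covers variable cost, so the firm shuts down and loses only its fixed cost.

q = 0 (shut down); profit = -$60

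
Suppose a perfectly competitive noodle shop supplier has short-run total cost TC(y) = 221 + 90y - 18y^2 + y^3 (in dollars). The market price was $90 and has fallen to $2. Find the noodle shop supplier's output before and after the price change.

Output falls from 12 to 0 (the firm shuts down)

AVC = 90 - 18y + y^2, minimized at y = 9 where min AVC = $9. MC = 90 - 36y + 3y^2.
With P = $90 above the shutdown price, P = MC gives y = 12.
At P = $2 < min AVC = $9, price no longer covers variable cost at any output, so the firm shuts down: y = 0.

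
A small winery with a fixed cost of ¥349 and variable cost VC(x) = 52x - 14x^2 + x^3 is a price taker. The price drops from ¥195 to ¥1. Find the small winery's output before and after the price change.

MC = 52 - 28x + 3x^2; the shutdown threshold is min AVC = ¥3 (at x = 7).
With P = ¥195 above the shutdown price, P = MC gives x = 13.
At P = ¥1 < min AVC = ¥3, price no longer covers variable cost at any output, so the firm shuts down: x = 0.

Output falls from 13 to 0 (the firm shuts down)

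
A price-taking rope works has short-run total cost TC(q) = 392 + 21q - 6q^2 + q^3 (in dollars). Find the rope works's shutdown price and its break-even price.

AVC = 21 - 6q + q^2; minimized at q = 3, giving min AVC = $12. That is the shutdown price.
ATC = 392/q + 21 - 6q + q^2. Setting dATC/dq = −392/q^2 − 6 + 2q = 0 gives q = 7 (since 2·7^3 − 6·7^2 = 392).
min ATC = 392/7 + 21 − 6·7 + 7^2 = $84. That is the break-even price.
For $12 ≤ P < $84 the firm produces at a loss; below $12 it shuts down.

Shutdown price = $12; break-even price = $84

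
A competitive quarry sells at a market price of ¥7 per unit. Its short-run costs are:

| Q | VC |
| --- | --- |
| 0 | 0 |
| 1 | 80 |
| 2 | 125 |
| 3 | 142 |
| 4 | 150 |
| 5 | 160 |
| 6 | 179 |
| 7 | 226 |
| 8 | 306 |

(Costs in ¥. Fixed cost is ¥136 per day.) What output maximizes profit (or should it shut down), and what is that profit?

Q = 0 (shut down); profit = -¥136

Tabulate TR − TC: Q=0: -136; Q=1: -209; Q=2: -247; Q=3: -257; Q=4: -258; Q=5: -261; Q=6: -273; Q=7: -313; Q=8: -386.
Profit is highest at Q = 0. Equivalently, the lowest AVC in the table is 179/6 ≈ ¥29.83 at Q = 6, and P = ¥7 falls below it — price never covers variable cost, so the firm shuts down and loses only its fixed cost.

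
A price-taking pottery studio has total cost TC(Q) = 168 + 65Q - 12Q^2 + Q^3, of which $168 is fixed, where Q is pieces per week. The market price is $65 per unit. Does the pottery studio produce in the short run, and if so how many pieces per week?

Produce at Q = 8

Strip out fixed cost: VC = 65Q - 12Q^2 + Q^3. Then AVC = 65 - 12Q + Q^2 and MC = 65 - 24Q + 3Q^2.
AVC hits its minimum where MC = AVC, at Q = 6, giving min AVC = 65 - 12·6 + 6^2 = $29.
P = $65 exceeds min AVC = $29, so the firm stays open.
P = MC gives -24Q + 3Q^2 = 0, with roots 0 and 8. Take the larger (rising MC): Q* = 8.
Check: AVC at Q = 8 is $33 ≤ P, so revenue covers variable cost.
Profit = P·Q − TC = 65·8 − 432 = $88.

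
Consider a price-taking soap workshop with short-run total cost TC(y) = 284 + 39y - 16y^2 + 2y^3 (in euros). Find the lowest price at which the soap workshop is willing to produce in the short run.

€7 per unit

The firm shuts down when price falls below the minimum of average variable cost. AVC = VC/y = 39 - 16y + 2y^2.
At the minimum of AVC, MC = AVC. MC = 39 - 32y + 6y^2; setting MC = AVC gives 4y^2 - 16y = 0, so y = 4. min AVC = 7.
The firm shuts down for any P below €7.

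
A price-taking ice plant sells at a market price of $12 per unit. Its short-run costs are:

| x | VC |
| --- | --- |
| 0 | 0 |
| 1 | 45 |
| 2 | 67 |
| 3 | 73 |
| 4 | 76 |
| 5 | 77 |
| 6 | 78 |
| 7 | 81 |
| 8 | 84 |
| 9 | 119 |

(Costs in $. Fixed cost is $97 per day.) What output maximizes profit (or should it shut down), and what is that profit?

x = 8; profit = -$85

Tabulate TR − TC: x=0: -97; x=1: -130; x=2: -140; x=3: -134; x=4: -125; x=5: -114; x=6: -103; x=7: -94; x=8: -85; x=9: -108.
Profit is maximized at x = 8. AVC there is 84/8 = $10.50 ≤ P, so producing beats shutting down (which would give -$97).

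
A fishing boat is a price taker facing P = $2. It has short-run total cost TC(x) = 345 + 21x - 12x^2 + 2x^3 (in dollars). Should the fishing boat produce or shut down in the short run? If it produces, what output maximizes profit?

Strip out fixed cost: VC = 21x - 12x^2 + 2x^3. Then AVC = 21 - 12x + 2x^2 and MC = 21 - 24x + 6x^2.
The AVC parabola has its vertex at x = 12/4 = 3, where AVC = 21 - 12·3 + 2·3^2 = $3.
Since P = $2 < min AVC = $3, price fails to cover variable cost at any output.
Shutting down limits the loss to fixed cost, $345.

Shut down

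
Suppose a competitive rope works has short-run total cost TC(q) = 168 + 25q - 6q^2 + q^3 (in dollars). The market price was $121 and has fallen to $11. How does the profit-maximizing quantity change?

MC = 25 - 12q + 3q^2; the shutdown threshold is min AVC = $16 (at q = 3).
At P = $121 ≥ min AVC, set P = MC on the rising branch: q = 8.
At P = $11 < min AVC = $16, price no longer covers variable cost at any output, so the firm shuts down: q = 0.

Output falls from 8 to 0 (the firm shuts down)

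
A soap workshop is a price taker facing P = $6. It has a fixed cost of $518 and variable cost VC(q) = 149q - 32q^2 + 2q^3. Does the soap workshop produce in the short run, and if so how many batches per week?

Strip out fixed cost: VC = 149q - 32q^2 + 2q^3. Then AVC = 149 - 32q + 2q^2 and MC = 149 - 64q + 6q^2.
AVC hits its minimum where MC = AVC, at q = 8, giving min AVC = 149 - 32·8 + 2·8^2 = $21.
With P < min AVC ($6 < $21), every unit sold adds to the loss.
Shutting down limits the loss to fixed cost, $518.

Shut down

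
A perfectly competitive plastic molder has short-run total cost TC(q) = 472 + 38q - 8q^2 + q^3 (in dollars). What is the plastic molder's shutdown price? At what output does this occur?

The firm shuts down when price falls below the minimum of average variable cost. AVC = VC/q = 38 - 8q + q^2.
dAVC/dq = -8 + 2q = 0 gives q = 4. min AVC = 38 - 8·4 + 4^2 = 22.
The firm shuts down for any P below $22.

$22 per unit, at q = 4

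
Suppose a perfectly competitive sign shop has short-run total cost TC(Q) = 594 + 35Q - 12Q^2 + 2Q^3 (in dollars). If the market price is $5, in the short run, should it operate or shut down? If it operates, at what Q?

Strip out fixed cost: VC = 35Q - 12Q^2 + 2Q^3. Then AVC = 35 - 12Q + 2Q^2 and MC = 35 - 24Q + 6Q^2.
AVC is minimized where dAVC/dQ = -12 + 4Q = 0, at Q = 3; min AVC = 35 - 12·3 + 2·3^2 = $17.
P = $5 lies below min AVC = $17; no output level covers variable cost.
Best response: produce nothing and absorb the $594 fixed cost.

Shut down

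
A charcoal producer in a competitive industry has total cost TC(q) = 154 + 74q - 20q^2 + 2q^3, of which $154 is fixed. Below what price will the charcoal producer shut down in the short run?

The shutdown price is the minimum of AVC. VC = 74q - 20q^2 + 2q^3, so AVC = 74 - 20q + 2q^2.
dAVC/dq = -20 + 4q = 0 gives q = 5. min AVC = 74 - 20·5 + 2·5^2 = 24.
For P < $24 the firm produces nothing.

$24 per unit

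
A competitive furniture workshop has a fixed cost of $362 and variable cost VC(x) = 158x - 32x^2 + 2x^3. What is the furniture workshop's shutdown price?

$30 per unit

The shutdown price is the minimum of AVC. VC = 158x - 32x^2 + 2x^3, so AVC = 158 - 32x + 2x^2.
dAVC/dx = -32 + 4x = 0 gives x = 8. min AVC = 158 - 32·8 + 2·8^2 = 30.
So the shutdown price is $30.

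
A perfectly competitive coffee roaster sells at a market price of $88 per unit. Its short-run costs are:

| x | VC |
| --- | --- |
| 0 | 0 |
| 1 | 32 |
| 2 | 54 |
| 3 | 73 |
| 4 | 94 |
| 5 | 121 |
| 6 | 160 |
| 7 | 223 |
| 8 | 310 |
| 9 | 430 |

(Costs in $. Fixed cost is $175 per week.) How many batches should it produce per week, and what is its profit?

x = 8; profit = $219

Compute π = P·x − TC at each output: x=0: -175; x=1: -119; x=2: -53; x=3: 16; x=4: 83; x=5: 144; x=6: 193; x=7: 218; x=8: 219; x=9: 187.
Profit is maximized at x = 8. AVC there is 310/8 = $38.75 ≤ P, so producing beats shutting down (which would give -$175).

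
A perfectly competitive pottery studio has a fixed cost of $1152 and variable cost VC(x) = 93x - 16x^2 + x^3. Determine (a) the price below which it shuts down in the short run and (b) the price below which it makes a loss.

Shutdown price = min AVC. AVC = 93 - 16x + x^2, with vertex at x = 8 and minimum $29.
ATC = 1152/x + 93 - 16x + x^2. Setting dATC/dx = −1152/x^2 − 16 + 2x = 0 gives x = 12 (since 2·12^3 − 16·12^2 = 1152).
min ATC = 1152/12 + 93 − 16·12 + 12^2 = $141. That is the break-even price.
For $29 ≤ P < $141 the firm produces at a loss; below $29 it shuts down.

Shutdown price = $29; break-even price = $141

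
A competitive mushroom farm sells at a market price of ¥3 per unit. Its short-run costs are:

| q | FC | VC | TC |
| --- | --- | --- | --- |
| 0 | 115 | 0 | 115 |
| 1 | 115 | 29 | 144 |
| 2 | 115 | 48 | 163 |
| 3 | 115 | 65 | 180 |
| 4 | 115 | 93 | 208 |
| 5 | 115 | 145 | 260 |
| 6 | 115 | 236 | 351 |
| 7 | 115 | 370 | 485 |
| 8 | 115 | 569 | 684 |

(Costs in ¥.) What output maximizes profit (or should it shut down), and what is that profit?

Profit at each row (π = 3q − TC): q=0: -115; q=1: -141; q=2: -157; q=3: -171; q=4: -196; q=5: -245; q=6: -333; q=7: -464; q=8: -660.
Profit is highest at q = 0. Equivalently, the lowest AVC in the table is 65/3 ≈ ¥21.67 at q = 3, and P = ¥3 falls below it — price never covers variable cost, so the firm shuts down and loses only its fixed cost.

q = 0 (shut down); profit = -¥115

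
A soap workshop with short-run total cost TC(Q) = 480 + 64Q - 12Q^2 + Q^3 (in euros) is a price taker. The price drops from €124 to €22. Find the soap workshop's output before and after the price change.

Output falls from 10 to 0 (the firm shuts down)

MC = 64 - 24Q + 3Q^2; the shutdown threshold is min AVC = €28 (at Q = 6).
At P = €124 ≥ min AVC, set P = MC on the rising branch: Q = 10.
At P = €22 < min AVC = €28, price no longer covers variable cost at any output, so the firm shuts down: Q = 0.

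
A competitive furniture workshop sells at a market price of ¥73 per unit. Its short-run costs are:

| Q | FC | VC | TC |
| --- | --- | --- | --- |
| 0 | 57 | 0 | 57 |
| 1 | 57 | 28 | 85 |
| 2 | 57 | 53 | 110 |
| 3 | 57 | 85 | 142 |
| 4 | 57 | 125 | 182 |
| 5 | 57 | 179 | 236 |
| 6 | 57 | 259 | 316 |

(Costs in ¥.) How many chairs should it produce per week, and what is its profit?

Q = 5; profit = ¥129

Profit at each row (π = 73Q − TC): Q=0: -57; Q=1: -12; Q=2: 36; Q=3: 77; Q=4: 110; Q=5: 129; Q=6: 122.
Profit is maximized at Q = 5. AVC there is 179/5 = ¥35.80 ≤ P, so producing beats shutting down (which would give -¥57).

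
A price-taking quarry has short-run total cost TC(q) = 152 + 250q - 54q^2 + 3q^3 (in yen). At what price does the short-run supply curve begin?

¥7 per unit

The firm shuts down when price falls below the minimum of average variable cost. AVC = VC/q = 250 - 54q + 3q^2.
At the minimum of AVC, MC = AVC. MC = 250 - 108q + 9q^2; setting MC = AVC gives 6q^2 - 54q = 0, so q = 9. min AVC = 7.
The firm shuts down for any P below ¥7.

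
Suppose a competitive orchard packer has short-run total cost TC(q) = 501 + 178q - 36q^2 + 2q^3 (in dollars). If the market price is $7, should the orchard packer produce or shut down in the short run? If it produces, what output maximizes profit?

Strip out fixed cost: VC = 178q - 36q^2 + 2q^3. Then AVC = 178 - 36q + 2q^2 and MC = 178 - 72q + 6q^2.
AVC is minimized where dAVC/dq = -36 + 4q = 0, at q = 9; min AVC = 178 - 36·9 + 2·9^2 = $16.
Since P = $7 < min AVC = $16, price fails to cover variable cost at any output.
Shutting down limits the loss to fixed cost, $501.

Shut down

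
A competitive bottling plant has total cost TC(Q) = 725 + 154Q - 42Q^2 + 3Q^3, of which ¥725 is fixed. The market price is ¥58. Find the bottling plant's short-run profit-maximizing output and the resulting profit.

Profit = -¥341 at Q = 8

AVC = 154 - 42Q + 3Q^2 has its minimum ¥7 at Q = 7; price ¥58 clears that bar, so the firm operates.
MC = 154 - 84Q + 9Q^2. Setting P = MC and taking the root on the rising branch gives Q* = 8.
TR = 58·8 = 464. TC = 725 + 80 = 805. Profit = 464 − 805 = -¥341.
Shutting down would mean losing the fixed cost of ¥725, so operating at a loss of ¥341 is better by ¥384.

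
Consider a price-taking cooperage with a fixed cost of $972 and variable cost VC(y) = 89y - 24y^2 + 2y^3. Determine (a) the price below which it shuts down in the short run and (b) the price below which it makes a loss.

AVC = 89 - 24y + 2y^2; minimized at y = 6, giving min AVC = $17. That is the shutdown price.
ATC = 972/y + 89 - 24y + 2y^2. Setting dATC/dy = −972/y^2 − 24 + 4y = 0 gives y = 9 (since 4·9^3 − 24·9^2 = 972).
min ATC = 972/9 + 89 − 24·9 + 2·9^2 = $143. That is the break-even price.
Between these two prices the firm operates at a loss; above $143 it earns a profit.

Shutdown price = $17; break-even price = $143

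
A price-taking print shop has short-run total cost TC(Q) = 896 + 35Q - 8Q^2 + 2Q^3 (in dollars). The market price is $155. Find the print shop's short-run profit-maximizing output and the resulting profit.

AVC = 35 - 8Q + 2Q^2 has its minimum $27 at Q = 2; price $155 clears that bar, so the firm operates.
With MC = 35 - 16Q + 6Q^2, P = MC on the upward-sloping part at Q* = 6.
TR = 155·6 = 930. TC = 896 + 354 = 1250. Profit = 930 − 1250 = -$320.
That loss of $320 beats the $896 the firm would lose by shutting down; producing recovers $576 of fixed cost.

Profit = -$320 at Q = 6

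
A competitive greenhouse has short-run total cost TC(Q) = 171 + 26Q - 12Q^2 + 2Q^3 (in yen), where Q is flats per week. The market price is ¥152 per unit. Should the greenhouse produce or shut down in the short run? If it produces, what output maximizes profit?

Produce at Q = 7

Variable cost is VC = 26Q - 12Q^2 + 2Q^3, so AVC = VC/Q = 26 - 12Q + 2Q^2 and MC = dTC/dQ = 26 - 24Q + 6Q^2.
AVC hits its minimum where MC = AVC, at Q = 3, giving min AVC = 26 - 12·3 + 2·3^2 = ¥8.
Since P = ¥152 ≥ min AVC = ¥8, price covers variable cost and the firm should produce.
Set P = MC: 152 = 26 - 24Q + 6Q^2 → -126 - 24Q + 6Q^2 = 0. The roots are Q = -3 and Q = 7; the profit-maximizing output is on the rising part of MC, so Q* = 7.
Check: AVC at Q = 7 is ¥40 ≤ P, so revenue covers variable cost.
Profit = P·Q − TC = 152·7 − 451 = ¥613.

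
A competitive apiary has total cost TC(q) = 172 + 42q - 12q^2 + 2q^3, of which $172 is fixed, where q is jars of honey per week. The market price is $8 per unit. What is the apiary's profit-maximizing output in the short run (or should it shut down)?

Variable cost is VC = 42q - 12q^2 + 2q^3, so AVC = VC/q = 42 - 12q + 2q^2 and MC = dTC/dq = 42 - 24q + 6q^2.
AVC hits its minimum where MC = AVC, at q = 3, giving min AVC = 42 - 12·3 + 2·3^2 = $24.
With P < min AVC ($8 < $24), every unit sold adds to the loss.
Best response: produce nothing and absorb the $172 fixed cost.

Shut down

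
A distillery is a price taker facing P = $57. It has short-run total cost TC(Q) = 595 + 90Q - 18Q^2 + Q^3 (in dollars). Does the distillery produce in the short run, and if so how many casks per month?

From TC, MC = TC'(Q) = 90 - 36Q + 3Q^2 and AVC = VC/Q = 90 - 18Q + Q^2.
The AVC parabola has its vertex at Q = 18/2 = 9, where AVC = 90 - 18·9 + 9^2 = $9.
Since P = $57 ≥ min AVC = $9, price covers variable cost and the firm should produce.
Set P = MC: 57 = 90 - 36Q + 3Q^2 → 33 - 36Q + 3Q^2 = 0. The roots are Q = 1 and Q = 11; the profit-maximizing output is on the rising part of MC, so Q* = 11.
Check: AVC at Q = 11 is $13 ≤ P, so revenue covers variable cost.
Profit = P·Q − TC = 57·11 − 738 = -$111, a loss, but smaller than the $595 fixed cost the firm would lose by shutting down.

Produce at Q = 11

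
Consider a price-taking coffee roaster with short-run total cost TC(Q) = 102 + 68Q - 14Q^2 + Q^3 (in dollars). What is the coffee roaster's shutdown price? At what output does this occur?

$19 per unit, at Q = 7

The firm shuts down when price falls below the minimum of average variable cost. AVC = VC/Q = 68 - 14Q + Q^2.
At the minimum of AVC, MC = AVC. MC = 68 - 28Q + 3Q^2; setting MC = AVC gives 2Q^2 - 14Q = 0, so Q = 7. min AVC = 19.
So the shutdown price is $19.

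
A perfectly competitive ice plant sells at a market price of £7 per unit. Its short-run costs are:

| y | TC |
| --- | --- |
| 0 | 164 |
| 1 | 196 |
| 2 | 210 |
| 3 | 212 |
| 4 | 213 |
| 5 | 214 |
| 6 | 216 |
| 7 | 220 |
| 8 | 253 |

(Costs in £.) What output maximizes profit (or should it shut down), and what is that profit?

Tabulate TR − TC: y=0: -164; y=1: -189; y=2: -196; y=3: -191; y=4: -185; y=5: -179; y=6: -174; y=7: -171; y=8: -197.
Profit is highest at y = 0. Equivalently, the lowest AVC in the table is 56/7 ≈ £8 at y = 7, and P = £7 falls below it — price never covers variable cost, so the firm shuts down and loses only its fixed cost.

y = 0 (shut down); profit = -£164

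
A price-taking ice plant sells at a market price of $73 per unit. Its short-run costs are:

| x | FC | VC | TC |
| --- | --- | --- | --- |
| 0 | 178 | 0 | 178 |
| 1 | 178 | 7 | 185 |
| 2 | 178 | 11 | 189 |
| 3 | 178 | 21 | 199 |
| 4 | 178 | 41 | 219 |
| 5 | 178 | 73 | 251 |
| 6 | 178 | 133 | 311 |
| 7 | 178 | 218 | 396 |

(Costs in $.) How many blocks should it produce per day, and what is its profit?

Compute π = P·x − TC at each output: x=0: -178; x=1: -112; x=2: -43; x=3: 20; x=4: 73; x=5: 114; x=6: 127; x=7: 115.
Profit is maximized at x = 6. AVC there is 133/6 = $22.17 ≤ P, so producing beats shutting down (which would give -$178).

x = 6; profit = $127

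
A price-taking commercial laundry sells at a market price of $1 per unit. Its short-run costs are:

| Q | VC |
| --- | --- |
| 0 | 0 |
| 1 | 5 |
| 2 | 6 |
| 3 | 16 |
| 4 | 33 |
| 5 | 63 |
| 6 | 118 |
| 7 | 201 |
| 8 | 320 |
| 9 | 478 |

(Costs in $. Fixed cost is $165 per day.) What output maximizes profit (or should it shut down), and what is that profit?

Q = 0 (shut down); profit = -$165

Profit at each row (π = 1Q − TC): Q=0: -165; Q=1: -169; Q=2: -169; Q=3: -178; Q=4: -194; Q=5: -223; Q=6: -277; Q=7: -359; Q=8: -477; Q=9: -634.
Profit is highest at Q = 0. Equivalently, the lowest AVC in the table is 6/2 ≈ $3 at Q = 2, and P = $1 falls below it — price never covers variable cost, so the firm shuts down and loses only its fixed cost.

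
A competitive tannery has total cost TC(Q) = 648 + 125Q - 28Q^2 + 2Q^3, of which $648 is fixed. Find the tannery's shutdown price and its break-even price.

Shutdown price = min AVC. AVC = 125 - 28Q + 2Q^2, with vertex at Q = 7 and minimum $27.
ATC = 648/Q + 125 - 28Q + 2Q^2. Setting dATC/dQ = −648/Q^2 − 28 + 4Q = 0 gives Q = 9 (since 4·9^3 − 28·9^2 = 648).
min ATC = 648/9 + 125 − 28·9 + 2·9^2 = $107. That is the break-even price.
Between these two prices the firm operates at a loss; above $107 it earns a profit.

Shutdown price = $27; break-even price = $107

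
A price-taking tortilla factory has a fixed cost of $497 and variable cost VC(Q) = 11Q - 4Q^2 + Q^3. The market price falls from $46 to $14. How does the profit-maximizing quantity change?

Output falls from 5 to 3

AVC = 11 - 4Q + Q^2, minimized at Q = 2 where min AVC = $7. MC = 11 - 8Q + 3Q^2.
At P = $46 ≥ min AVC, set P = MC on the rising branch: Q = 5.
At P = $14 ≥ min AVC, set P = MC: Q = 3. The firm stays open but cuts output.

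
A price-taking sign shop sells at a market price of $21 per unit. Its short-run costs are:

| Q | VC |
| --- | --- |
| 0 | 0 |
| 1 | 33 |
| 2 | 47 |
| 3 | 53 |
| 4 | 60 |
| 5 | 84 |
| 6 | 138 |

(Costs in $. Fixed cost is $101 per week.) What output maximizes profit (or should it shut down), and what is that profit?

Profit at each row (π = 21Q − TC): Q=0: -101; Q=1: -113; Q=2: -106; Q=3: -91; Q=4: -77; Q=5: -80; Q=6: -113.
Profit is maximized at Q = 4. AVC there is 60/4 = $15 ≤ P, so producing beats shutting down (which would give -$101).

Q = 4; profit = -$77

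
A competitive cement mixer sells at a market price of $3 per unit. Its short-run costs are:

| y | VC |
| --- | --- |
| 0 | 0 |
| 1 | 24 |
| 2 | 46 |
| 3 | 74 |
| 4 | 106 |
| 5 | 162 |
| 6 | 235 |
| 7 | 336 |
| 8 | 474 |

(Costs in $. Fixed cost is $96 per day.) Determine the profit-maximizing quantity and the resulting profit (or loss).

Compute π = P·y − TC at each output: y=0: -96; y=1: -117; y=2: -136; y=3: -161; y=4: -190; y=5: -243; y=6: -313; y=7: -411; y=8: -546.
Profit is highest at y = 0. Equivalently, the lowest AVC in the table is 46/2 ≈ $23 at y = 2, and P = $3 falls below it — price never covers variable cost, so the firm shuts down and loses only its fixed cost.

y = 0 (shut down); profit = -$96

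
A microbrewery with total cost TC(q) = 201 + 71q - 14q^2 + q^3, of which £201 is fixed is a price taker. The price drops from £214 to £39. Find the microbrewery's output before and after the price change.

Output falls from 13 to 8

AVC = 71 - 14q + q^2, minimized at q = 7 where min AVC = £22. MC = 71 - 28q + 3q^2.
With P = £214 above the shutdown price, P = MC gives q = 13.
At P = £39 ≥ min AVC, set P = MC: q = 8. The firm stays open but cuts output.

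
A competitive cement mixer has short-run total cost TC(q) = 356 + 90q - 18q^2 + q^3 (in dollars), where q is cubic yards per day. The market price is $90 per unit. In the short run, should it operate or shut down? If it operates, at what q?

Produce at q = 12

Variable cost is VC = 90q - 18q^2 + q^3, so AVC = VC/q = 90 - 18q + q^2 and MC = dTC/dq = 90 - 36q + 3q^2.
AVC is minimized where dAVC/dq = -18 + 2q = 0, at q = 9; min AVC = 90 - 18·9 + 9^2 = $9.
Because $90 ≥ $9, revenue can cover variable cost; the firm operates.
P = MC gives -36q + 3q^2 = 0, with roots 0 and 12. Take the larger (rising MC): q* = 12.
Check: AVC at q = 12 is $18 ≤ P, so revenue covers variable cost.
Profit = P·q − TC = 90·12 − 572 = $508.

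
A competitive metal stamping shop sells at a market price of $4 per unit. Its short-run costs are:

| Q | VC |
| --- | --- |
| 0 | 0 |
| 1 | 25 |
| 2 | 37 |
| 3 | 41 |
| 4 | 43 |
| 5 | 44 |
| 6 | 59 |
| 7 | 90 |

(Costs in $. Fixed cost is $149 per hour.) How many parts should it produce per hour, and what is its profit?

Q = 0 (shut down); profit = -$149

Profit at each row (π = 4Q − TC): Q=0: -149; Q=1: -170; Q=2: -178; Q=3: -178; Q=4: -176; Q=5: -173; Q=6: -184; Q=7: -211.
Profit is highest at Q = 0. Equivalently, the lowest AVC in the table is 44/5 ≈ $8.80 at Q = 5, and P = $4 falls below it — price never covers variable cost, so the firm shuts down and loses only its fixed cost.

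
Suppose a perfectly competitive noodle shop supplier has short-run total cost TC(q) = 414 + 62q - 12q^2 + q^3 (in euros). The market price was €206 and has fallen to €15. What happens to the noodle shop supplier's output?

Output falls from 12 to 0 (the firm shuts down)

MC = 62 - 24q + 3q^2; the shutdown threshold is min AVC = €26 (at q = 6).
At P = €206 ≥ min AVC, set P = MC on the rising branch: q = 12.
At P = €15 < min AVC = €26, price no longer covers variable cost at any output, so the firm shuts down: q = 0.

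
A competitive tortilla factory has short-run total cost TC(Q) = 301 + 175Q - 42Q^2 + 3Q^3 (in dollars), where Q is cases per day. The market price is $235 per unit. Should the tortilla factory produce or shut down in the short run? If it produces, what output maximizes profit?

From TC, MC = TC'(Q) = 175 - 84Q + 9Q^2 and AVC = VC/Q = 175 - 42Q + 3Q^2.
AVC hits its minimum where MC = AVC, at Q = 7, giving min AVC = 175 - 42·7 + 3·7^2 = $28.
P = $235 exceeds min AVC = $28, so the firm stays open.
Set P = MC: 235 = 175 - 84Q + 9Q^2 → -60 - 84Q + 9Q^2 = 0. The roots are Q = -2/3 and Q = 10; the profit-maximizing output is on the rising part of MC, so Q* = 10.
Check: AVC at Q = 10 is $55 ≤ P, so revenue covers variable cost.
Profit = P·Q − TC = 235·10 − 851 = $1499.

Produce at Q = 10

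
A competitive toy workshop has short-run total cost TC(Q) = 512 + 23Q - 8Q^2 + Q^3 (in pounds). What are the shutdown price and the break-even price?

Shutdown price = £7; break-even price = £87

AVC = 23 - 8Q + Q^2; minimized at Q = 4, giving min AVC = £7. That is the shutdown price.
ATC = 512/Q + 23 - 8Q + Q^2. Setting dATC/dQ = −512/Q^2 − 8 + 2Q = 0 gives Q = 8 (since 2·8^3 − 8·8^2 = 512).
min ATC = 512/8 + 23 − 8·8 + 8^2 = £87. That is the break-even price.
For £7 ≤ P < £87 the firm produces at a loss; below £7 it shuts down.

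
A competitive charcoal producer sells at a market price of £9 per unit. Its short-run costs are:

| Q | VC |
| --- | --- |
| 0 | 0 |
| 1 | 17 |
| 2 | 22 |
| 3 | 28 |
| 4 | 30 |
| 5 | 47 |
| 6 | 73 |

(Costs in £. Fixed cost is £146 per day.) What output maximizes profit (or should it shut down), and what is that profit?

Q = 4; profit = -£140

Tabulate TR − TC: Q=0: -146; Q=1: -154; Q=2: -150; Q=3: -147; Q=4: -140; Q=5: -148; Q=6: -165.
Profit is maximized at Q = 4. AVC there is 30/4 = £7.50 ≤ P, so producing beats shutting down (which would give -£146).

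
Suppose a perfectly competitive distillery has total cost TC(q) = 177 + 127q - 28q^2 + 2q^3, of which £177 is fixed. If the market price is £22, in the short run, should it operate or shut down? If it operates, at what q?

Shut down

Strip out fixed cost: VC = 127q - 28q^2 + 2q^3. Then AVC = 127 - 28q + 2q^2 and MC = 127 - 56q + 6q^2.
The AVC parabola has its vertex at q = 28/4 = 7, where AVC = 127 - 28·7 + 2·7^2 = £29.
With P < min AVC (£22 < £29), every unit sold adds to the loss.
Best response: produce nothing and absorb the £177 fixed cost.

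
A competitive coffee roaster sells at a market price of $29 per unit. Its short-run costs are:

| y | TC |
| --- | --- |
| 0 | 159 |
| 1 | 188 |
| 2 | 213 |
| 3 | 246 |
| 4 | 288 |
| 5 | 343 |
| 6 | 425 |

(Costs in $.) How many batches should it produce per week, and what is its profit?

y = 2; profit = -$155

Tabulate TR − TC: y=0: -159; y=1: -159; y=2: -155; y=3: -159; y=4: -172; y=5: -198; y=6: -251.
Profit is maximized at y = 2. AVC there is 54/2 = $27 ≤ P, so producing beats shutting down (which would give -$159).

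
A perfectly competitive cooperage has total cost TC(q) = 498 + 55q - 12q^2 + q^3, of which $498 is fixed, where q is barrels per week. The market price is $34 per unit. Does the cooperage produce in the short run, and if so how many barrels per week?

Produce at q = 7

Variable cost is VC = 55q - 12q^2 + q^3, so AVC = VC/q = 55 - 12q + q^2 and MC = dTC/dq = 55 - 24q + 3q^2.
AVC is minimized where dAVC/dq = -12 + 2q = 0, at q = 6; min AVC = 55 - 12·6 + 6^2 = $19.
P = $34 exceeds min AVC = $19, so the firm stays open.
P = MC gives 21 - 24q + 3q^2 = 0, with roots 1 and 7. Take the larger (rising MC): q* = 7.
Check: AVC at q = 7 is $20 ≤ P, so revenue covers variable cost.
Profit = P·q − TC = 34·7 − 638 = -$400, a loss, but smaller than the $498 fixed cost the firm would lose by shutting down.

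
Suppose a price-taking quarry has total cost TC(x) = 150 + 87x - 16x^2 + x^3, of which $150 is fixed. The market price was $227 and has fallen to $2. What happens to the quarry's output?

Output falls from 14 to 0 (the firm shuts down)

MC = 87 - 32x + 3x^2; the shutdown threshold is min AVC = $23 (at x = 8).
With P = $227 above the shutdown price, P = MC gives x = 14.
At P = $2 < min AVC = $23, price no longer covers variable cost at any output, so the firm shuts down: x = 0.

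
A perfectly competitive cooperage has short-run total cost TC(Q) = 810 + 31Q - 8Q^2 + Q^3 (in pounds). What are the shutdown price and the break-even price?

Shutdown price = min AVC. AVC = 31 - 8Q + Q^2, with vertex at Q = 4 and minimum £15.
ATC = 810/Q + 31 - 8Q + Q^2. Setting dATC/dQ = −810/Q^2 − 8 + 2Q = 0 gives Q = 9 (since 2·9^3 − 8·9^2 = 810).
min ATC = 810/9 + 31 − 8·9 + 9^2 = £130. That is the break-even price.
Between these two prices the firm operates at a loss; above £130 it earns a profit.

Shutdown price = £15; break-even price = £130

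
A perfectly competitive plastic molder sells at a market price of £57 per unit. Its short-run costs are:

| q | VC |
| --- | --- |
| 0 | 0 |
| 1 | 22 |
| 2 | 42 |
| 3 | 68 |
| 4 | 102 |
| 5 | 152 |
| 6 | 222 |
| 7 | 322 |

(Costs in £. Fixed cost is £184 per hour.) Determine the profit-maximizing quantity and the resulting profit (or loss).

q = 5; profit = -£51

Compute π = P·q − TC at each output: q=0: -184; q=1: -149; q=2: -112; q=3: -81; q=4: -58; q=5: -51; q=6: -64; q=7: -107.
Profit is maximized at q = 5. AVC there is 152/5 = £30.40 ≤ P, so producing beats shutting down (which would give -£184).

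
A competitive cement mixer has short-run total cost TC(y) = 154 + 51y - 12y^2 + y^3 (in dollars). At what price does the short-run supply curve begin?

Short-run supply begins at min AVC. From VC = 51y - 12y^2 + y^3, AVC = 51 - 12y + y^2.
At the minimum of AVC, MC = AVC. MC = 51 - 24y + 3y^2; setting MC = AVC gives 2y^2 - 12y = 0, so y = 6. min AVC = 15.
So the shutdown price is $15.

$15 per unit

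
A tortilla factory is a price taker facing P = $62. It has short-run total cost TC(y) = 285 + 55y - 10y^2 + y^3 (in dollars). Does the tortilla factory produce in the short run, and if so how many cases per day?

Variable cost is VC = 55y - 10y^2 + y^3, so AVC = VC/y = 55 - 10y + y^2 and MC = dTC/dy = 55 - 20y + 3y^2.
AVC is minimized where dAVC/dy = -10 + 2y = 0, at y = 5; min AVC = 55 - 10·5 + 5^2 = $30.
Because $62 ≥ $30, revenue can cover variable cost; the firm operates.
P = MC gives -7 - 20y + 3y^2 = 0, with roots -1/3 and 7. Take the larger (rising MC): y* = 7.
Check: AVC at y = 7 is $34 ≤ P, so revenue covers variable cost.
Profit = P·y − TC = 62·7 − 523 = -$89, a loss, but smaller than the $285 fixed cost the firm would lose by shutting down.

Produce at y = 7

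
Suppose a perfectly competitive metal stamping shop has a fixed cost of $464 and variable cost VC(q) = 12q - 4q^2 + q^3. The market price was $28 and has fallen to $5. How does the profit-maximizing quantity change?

Output falls from 4 to 0 (the firm shuts down)

AVC = 12 - 4q + q^2, minimized at q = 2 where min AVC = $8. MC = 12 - 8q + 3q^2.
With P = $28 above the shutdown price, P = MC gives q = 4.
At P = $5 < min AVC = $8, price no longer covers variable cost at any output, so the firm shuts down: q = 0.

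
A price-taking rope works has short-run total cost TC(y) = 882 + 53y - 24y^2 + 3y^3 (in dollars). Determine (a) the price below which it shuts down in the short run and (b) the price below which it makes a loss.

AVC = 53 - 24y + 3y^2; minimized at y = 4, giving min AVC = $5. That is the shutdown price.
ATC = 882/y + 53 - 24y + 3y^2. Setting dATC/dy = −882/y^2 − 24 + 6y = 0 gives y = 7 (since 6·7^3 − 24·7^2 = 882).
min ATC = 882/7 + 53 − 24·7 + 3·7^2 = $158. That is the break-even price.
Between these two prices the firm operates at a loss; above $158 it earns a profit.

Shutdown price = $5; break-even price = $158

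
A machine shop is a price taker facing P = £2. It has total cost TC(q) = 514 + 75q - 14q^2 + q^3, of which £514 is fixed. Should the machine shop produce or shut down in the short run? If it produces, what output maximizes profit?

From TC, MC = TC'(q) = 75 - 28q + 3q^2 and AVC = VC/q = 75 - 14q + q^2.
AVC hits its minimum where MC = AVC, at q = 7, giving min AVC = 75 - 14·7 + 7^2 = £26.
With P < min AVC (£2 < £26), every unit sold adds to the loss.
Shutting down limits the loss to fixed cost, £514.

Shut down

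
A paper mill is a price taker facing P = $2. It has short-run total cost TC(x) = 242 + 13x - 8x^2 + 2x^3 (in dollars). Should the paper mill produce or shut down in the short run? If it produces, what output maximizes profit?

From TC, MC = TC'(x) = 13 - 16x + 6x^2 and AVC = VC/x = 13 - 8x + 2x^2.
AVC hits its minimum where MC = AVC, at x = 2, giving min AVC = 13 - 8·2 + 2·2^2 = $5.
Since P = $2 < min AVC = $5, price fails to cover variable cost at any output.
The firm minimizes its loss by shutting down and losing only its fixed cost of $242.

Shut down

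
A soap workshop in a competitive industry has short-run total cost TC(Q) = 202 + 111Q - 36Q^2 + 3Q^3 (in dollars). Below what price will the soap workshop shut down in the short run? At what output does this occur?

The shutdown price is the minimum of AVC. VC = 111Q - 36Q^2 + 3Q^3, so AVC = 111 - 36Q + 3Q^2.
At the minimum of AVC, MC = AVC. MC = 111 - 72Q + 9Q^2; setting MC = AVC gives 6Q^2 - 36Q = 0, so Q = 6. min AVC = 3.
For P < $3 the firm produces nothing.

$3 per unit, at Q = 6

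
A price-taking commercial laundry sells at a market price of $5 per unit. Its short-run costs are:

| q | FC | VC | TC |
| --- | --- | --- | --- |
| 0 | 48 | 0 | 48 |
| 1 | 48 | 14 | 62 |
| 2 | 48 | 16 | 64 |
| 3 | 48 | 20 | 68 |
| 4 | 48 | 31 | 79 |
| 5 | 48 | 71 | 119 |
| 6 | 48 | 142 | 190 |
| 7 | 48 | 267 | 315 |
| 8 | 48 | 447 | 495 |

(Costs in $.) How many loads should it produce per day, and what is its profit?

q = 0 (shut down); profit = -$48

Tabulate TR − TC: q=0: -48; q=1: -57; q=2: -54; q=3: -53; q=4: -59; q=5: -94; q=6: -160; q=7: -280; q=8: -455.
Profit is highest at q = 0. Equivalently, the lowest AVC in the table is 20/3 ≈ $6.67 at q = 3, and P = $5 falls below it — price never covers variable cost, so the firm shuts down and loses only its fixed cost.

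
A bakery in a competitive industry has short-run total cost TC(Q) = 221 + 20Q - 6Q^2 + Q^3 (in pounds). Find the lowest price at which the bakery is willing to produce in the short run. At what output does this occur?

Short-run supply begins at min AVC. From VC = 20Q - 6Q^2 + Q^3, AVC = 20 - 6Q + Q^2.
dAVC/dQ = -6 + 2Q = 0 gives Q = 3. min AVC = 20 - 6·3 + 3^2 = 11.
So the shutdown price is £11.

£11 per unit, at Q = 3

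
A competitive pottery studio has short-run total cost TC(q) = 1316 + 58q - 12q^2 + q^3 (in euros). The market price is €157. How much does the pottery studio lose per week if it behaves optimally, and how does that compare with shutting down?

Profit = -€106 at q = 11

AVC = 58 - 12q + q^2 has its minimum €22 at q = 6; price €157 clears that bar, so the firm operates.
With MC = 58 - 24q + 3q^2, P = MC on the upward-sloping part at q* = 11.
TR = 157·11 = 1727. TC = 1316 + 517 = 1833. Profit = 1727 − 1833 = -€106.
By producing, the firm covers all variable cost plus €1210 of fixed cost; shutting down would lose the full €1316.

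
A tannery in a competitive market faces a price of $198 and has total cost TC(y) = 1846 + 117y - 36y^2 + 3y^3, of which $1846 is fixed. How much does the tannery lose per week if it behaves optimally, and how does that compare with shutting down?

AVC = 117 - 36y + 3y^2; min AVC = $9 at y = 6. Since P = $198 ≥ min AVC, the firm produces.
With MC = 117 - 72y + 9y^2, P = MC on the upward-sloping part at y* = 9.
TR = 198·9 = 1782. TC = 1846 + 324 = 2170. Profit = 1782 − 2170 = -$388.
Shutting down would mean losing the fixed cost of $1846, so operating at a loss of $388 is better by $1458.

Profit = -$388 at y = 9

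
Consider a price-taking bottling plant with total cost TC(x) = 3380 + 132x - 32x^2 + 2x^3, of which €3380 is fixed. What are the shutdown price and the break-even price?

AVC = 132 - 32x + 2x^2; minimized at x = 8, giving min AVC = €4. That is the shutdown price.
ATC = 3380/x + 132 - 32x + 2x^2. Setting dATC/dx = −3380/x^2 − 32 + 4x = 0 gives x = 13 (since 4·13^3 − 32·13^2 = 3380).
min ATC = 3380/13 + 132 − 32·13 + 2·13^2 = €314. That is the break-even price.
Between these two prices the firm operates at a loss; above €314 it earns a profit.

Shutdown price = €4; break-even price = €314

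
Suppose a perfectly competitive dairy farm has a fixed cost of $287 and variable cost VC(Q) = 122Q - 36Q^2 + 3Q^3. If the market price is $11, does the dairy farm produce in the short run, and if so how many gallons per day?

Shut down

Variable cost is VC = 122Q - 36Q^2 + 3Q^3, so AVC = VC/Q = 122 - 36Q + 3Q^2 and MC = dTC/dQ = 122 - 72Q + 9Q^2.
AVC hits its minimum where MC = AVC, at Q = 6, giving min AVC = 122 - 36·6 + 3·6^2 = $14.
P = $11 lies below min AVC = $14; no output level covers variable cost.
The firm minimizes its loss by shutting down and losing only its fixed cost of $287.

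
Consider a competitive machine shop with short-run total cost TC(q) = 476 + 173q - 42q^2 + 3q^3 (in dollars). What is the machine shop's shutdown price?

$26 per unit

The firm shuts down when price falls below the minimum of average variable cost. AVC = VC/q = 173 - 42q + 3q^2.
dAVC/dq = -42 + 6q = 0 gives q = 7. min AVC = 173 - 42·7 + 3·7^2 = 26.
The firm shuts down for any P below $26.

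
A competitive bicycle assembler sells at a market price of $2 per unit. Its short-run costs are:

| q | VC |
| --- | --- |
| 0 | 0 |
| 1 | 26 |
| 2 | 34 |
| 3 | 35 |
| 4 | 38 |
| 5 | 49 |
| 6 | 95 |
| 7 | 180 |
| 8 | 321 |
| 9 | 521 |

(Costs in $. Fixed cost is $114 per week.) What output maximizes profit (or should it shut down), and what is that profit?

q = 0 (shut down); profit = -$114

Profit at each row (π = 2q − TC): q=0: -114; q=1: -138; q=2: -144; q=3: -143; q=4: -144; q=5: -153; q=6: -197; q=7: -280; q=8: -419; q=9: -617.
Profit is highest at q = 0. Equivalently, the lowest AVC in the table is 38/4 ≈ $9.50 at q = 4, and P = $2 falls below it — price never covers variable cost, so the firm shuts down and loses only its fixed cost.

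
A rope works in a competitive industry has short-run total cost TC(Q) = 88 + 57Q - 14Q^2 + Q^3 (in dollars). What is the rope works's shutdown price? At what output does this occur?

$8 per unit, at Q = 7

Short-run supply begins at min AVC. From VC = 57Q - 14Q^2 + Q^3, AVC = 57 - 14Q + Q^2.
At the minimum of AVC, MC = AVC. MC = 57 - 28Q + 3Q^2; setting MC = AVC gives 2Q^2 - 14Q = 0, so Q = 7. min AVC = 8.
For P < $8 the firm produces nothing.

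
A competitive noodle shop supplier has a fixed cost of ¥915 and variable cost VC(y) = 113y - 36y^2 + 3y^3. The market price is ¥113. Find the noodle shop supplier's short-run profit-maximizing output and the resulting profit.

Profit = -¥147 at y = 8

AVC = 113 - 36y + 3y^2; min AVC = ¥5 at y = 6. Since P = ¥113 ≥ min AVC, the firm produces.
With MC = 113 - 72y + 9y^2, P = MC on the upward-sloping part at y* = 8.
TR = 113·8 = 904. TC = 915 + 136 = 1051. Profit = 904 − 1051 = -¥147.
By producing, the firm covers all variable cost plus ¥768 of fixed cost; shutting down would lose the full ¥915.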